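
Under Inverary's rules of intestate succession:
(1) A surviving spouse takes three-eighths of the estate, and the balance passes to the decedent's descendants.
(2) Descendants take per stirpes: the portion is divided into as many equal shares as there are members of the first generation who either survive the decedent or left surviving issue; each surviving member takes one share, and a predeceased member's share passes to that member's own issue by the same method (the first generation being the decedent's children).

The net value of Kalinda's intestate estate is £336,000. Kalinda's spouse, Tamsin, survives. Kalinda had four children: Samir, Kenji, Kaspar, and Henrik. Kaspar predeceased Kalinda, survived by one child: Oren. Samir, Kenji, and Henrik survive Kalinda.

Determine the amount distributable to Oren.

Oren receives £52,500.

Tamsin takes three-eighths of £336,000 = £126,000. The remaining £210,000 passes to the descendants.
The descendants' portion (£210,000) is divided into 4 shares of £52,500: Samir, Kenji, and Henrik each take £52,500; Kaspar's £52,500 share passes to Kaspar's issue.
Kaspar's share (£52,500) passes entirely to Oren.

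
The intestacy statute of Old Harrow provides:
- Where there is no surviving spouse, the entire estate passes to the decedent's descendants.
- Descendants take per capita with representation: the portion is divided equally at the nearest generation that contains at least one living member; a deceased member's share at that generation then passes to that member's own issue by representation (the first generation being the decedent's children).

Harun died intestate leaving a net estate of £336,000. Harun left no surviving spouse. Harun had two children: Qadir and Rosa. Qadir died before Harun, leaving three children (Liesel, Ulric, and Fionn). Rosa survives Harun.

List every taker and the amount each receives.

Liesel: £56,000; Ulric: £56,000; Fionn: £56,000; Rosa: £168,000

The entire £336,000 passes to the descendants.
That amount (£336,000) is divided into 2 shares of £168,000: Rosa takes £168,000; Qadir's £168,000 share passes to Qadir's issue.
Qadir's share (£168,000) is divided into 3 shares of £56,000: Liesel, Ulric, and Fionn each take £56,000.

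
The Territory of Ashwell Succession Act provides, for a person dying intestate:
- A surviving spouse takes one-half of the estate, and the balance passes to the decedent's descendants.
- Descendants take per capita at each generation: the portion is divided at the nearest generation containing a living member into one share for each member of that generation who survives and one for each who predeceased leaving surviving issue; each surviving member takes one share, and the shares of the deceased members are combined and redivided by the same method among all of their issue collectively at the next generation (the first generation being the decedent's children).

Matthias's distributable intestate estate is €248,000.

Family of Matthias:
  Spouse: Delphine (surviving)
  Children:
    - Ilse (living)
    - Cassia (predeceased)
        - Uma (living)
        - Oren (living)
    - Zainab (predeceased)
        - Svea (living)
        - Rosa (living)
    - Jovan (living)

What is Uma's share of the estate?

Delphine takes one-half of €248,000 = €124,000. The remaining €124,000 passes to the descendants.
The descendants' portion (€124,000) is divided at the children's generation into 4 shares of €31,000. Ilse and Jovan each take €31,000. The 2 shares of the deceased (Cassia and Zainab) are combined into a pool of €62,000.
That pool (€62,000) is divided at the grandchildren's generation equally among Uma, Oren, Svea, and Rosa: €15,500 each.

Uma receives €15,500.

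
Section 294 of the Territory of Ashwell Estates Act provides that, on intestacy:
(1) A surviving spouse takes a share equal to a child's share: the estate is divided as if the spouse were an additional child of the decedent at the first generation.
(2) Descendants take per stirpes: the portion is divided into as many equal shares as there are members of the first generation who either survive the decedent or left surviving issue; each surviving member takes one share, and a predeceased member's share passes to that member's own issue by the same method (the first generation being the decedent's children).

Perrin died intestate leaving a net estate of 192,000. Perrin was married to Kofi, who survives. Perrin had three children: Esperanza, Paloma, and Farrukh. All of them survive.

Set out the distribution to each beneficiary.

The spouse counts as an additional share at the children's level, so there are 4 primary shares of 48,000. Kofi takes one such share (48,000).
The children's combined portion (144,000) is divided into 3 shares of 48,000: Esperanza, Paloma, and Farrukh each take 48,000.

Kofi: 48,000; Esperanza: 48,000; Paloma: 48,000; Farrukh: 48,000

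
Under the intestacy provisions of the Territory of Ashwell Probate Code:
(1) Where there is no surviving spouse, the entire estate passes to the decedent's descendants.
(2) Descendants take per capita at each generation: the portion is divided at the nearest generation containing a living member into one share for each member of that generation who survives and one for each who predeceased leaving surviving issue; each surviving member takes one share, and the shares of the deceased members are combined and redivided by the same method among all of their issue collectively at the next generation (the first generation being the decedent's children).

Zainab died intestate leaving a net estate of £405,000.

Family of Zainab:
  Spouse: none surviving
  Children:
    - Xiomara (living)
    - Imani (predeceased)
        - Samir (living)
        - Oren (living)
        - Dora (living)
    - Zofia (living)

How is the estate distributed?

The entire £405,000 passes to the descendants.
That amount (£405,000) is divided at the children's generation into 3 shares of £135,000. Xiomara and Zofia each take £135,000. The remaining share for the deceased Imani (£135,000) is carried to the next generation.
That pool (£135,000) is divided at the grandchildren's generation equally among Samir, Oren, and Dora: £45,000 each.

Xiomara: £135,000; Samir: £45,000; Oren: £45,000; Dora: £45,000; Zofia: £135,000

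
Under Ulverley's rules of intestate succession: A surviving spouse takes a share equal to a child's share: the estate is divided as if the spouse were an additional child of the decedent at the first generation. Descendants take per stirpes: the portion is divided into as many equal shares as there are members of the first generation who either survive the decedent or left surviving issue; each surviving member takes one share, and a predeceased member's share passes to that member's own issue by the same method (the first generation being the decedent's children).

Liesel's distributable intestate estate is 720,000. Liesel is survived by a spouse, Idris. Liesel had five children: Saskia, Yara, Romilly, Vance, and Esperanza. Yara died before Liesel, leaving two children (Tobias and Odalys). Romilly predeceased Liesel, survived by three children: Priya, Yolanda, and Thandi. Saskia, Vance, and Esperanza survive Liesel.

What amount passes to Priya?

Priya receives 40,000.

The spouse counts as an additional share at the children's level, so there are 6 primary shares of 120,000. Idris takes one such share (120,000).
The children's combined portion (600,000) is divided into 5 shares of 120,000: Saskia, Vance, and Esperanza each take 120,000; Yara's 120,000 share passes to Yara's issue; Romilly's 120,000 share passes to Romilly's issue.
Yara's share (120,000) is divided into 2 shares of 60,000: Tobias and Odalys each take 60,000.
Romilly's share (120,000) is divided into 3 shares of 40,000: Priya, Yolanda, and Thandi each take 40,000.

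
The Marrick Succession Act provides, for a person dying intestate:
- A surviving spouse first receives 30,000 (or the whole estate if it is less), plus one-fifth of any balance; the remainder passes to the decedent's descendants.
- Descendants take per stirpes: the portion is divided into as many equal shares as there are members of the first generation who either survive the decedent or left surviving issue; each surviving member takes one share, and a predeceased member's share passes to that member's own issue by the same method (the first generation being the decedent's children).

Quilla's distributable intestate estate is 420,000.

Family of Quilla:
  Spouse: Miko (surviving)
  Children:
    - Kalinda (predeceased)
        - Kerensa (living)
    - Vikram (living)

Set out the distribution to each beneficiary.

Miko: 108,000; Kerensa: 156,000; Vikram: 156,000

Miko first takes 30,000, leaving a balance of 390,000. Miko then takes one-fifth of the balance (78,000), for a total of 108,000. The remaining 312,000 passes to the descendants.
The descendants' portion (312,000) is divided into 2 shares of 156,000: Vikram takes 156,000; Kalinda's 156,000 share passes to Kalinda's issue.
Kalinda's share (156,000) passes entirely to Kerensa.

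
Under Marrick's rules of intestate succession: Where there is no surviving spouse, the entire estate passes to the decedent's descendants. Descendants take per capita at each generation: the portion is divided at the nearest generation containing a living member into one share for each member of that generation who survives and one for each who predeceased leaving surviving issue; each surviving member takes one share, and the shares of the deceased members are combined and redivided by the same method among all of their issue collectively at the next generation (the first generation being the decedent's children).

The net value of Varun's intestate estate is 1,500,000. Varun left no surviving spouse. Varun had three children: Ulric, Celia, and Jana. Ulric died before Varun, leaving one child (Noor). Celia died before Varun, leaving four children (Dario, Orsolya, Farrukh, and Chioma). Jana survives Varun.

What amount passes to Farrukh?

Farrukh receives 200,000.

The entire 1,500,000 passes to the descendants.
That amount (1,500,000) is divided at the children's generation into 3 shares of 500,000. Jana takes 500,000. The 2 shares of the deceased (Ulric and Celia) are combined into a pool of 1,000,000.
That pool (1,000,000) is divided at the grandchildren's generation equally among Noor, Dario, Orsolya, Farrukh, and Chioma: 200,000 each.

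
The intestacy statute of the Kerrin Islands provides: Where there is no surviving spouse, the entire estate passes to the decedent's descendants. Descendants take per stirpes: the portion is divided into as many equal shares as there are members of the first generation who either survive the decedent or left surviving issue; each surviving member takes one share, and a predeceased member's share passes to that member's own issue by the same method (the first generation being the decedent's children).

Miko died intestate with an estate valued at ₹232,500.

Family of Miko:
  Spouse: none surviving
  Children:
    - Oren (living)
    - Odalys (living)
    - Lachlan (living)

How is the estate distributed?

The entire ₹232,500 passes to the descendants.
That amount (₹232,500) is divided into 3 shares of ₹77,500: Oren, Odalys, and Lachlan each take ₹77,500.

Oren: ₹77,500; Odalys: ₹77,500; Lachlan: ₹77,500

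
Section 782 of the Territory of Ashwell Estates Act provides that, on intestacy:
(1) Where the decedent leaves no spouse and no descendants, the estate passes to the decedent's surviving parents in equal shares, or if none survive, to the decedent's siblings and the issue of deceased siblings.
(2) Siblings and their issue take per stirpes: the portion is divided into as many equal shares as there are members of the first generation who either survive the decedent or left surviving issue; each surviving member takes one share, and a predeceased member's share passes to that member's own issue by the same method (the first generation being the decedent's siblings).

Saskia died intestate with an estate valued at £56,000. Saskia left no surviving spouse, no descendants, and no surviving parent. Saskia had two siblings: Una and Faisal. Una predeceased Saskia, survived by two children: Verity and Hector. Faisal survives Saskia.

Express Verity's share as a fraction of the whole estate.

The entire £56,000 passes to the siblings and their issue.
That amount (£56,000) is divided into 2 shares of £28,000: Faisal takes £28,000; Una's £28,000 share passes to Una's issue.
Una's share (£28,000) is divided into 2 shares of £14,000: Verity and Hector each take £14,000.

Verity receives 1/4 of the estate.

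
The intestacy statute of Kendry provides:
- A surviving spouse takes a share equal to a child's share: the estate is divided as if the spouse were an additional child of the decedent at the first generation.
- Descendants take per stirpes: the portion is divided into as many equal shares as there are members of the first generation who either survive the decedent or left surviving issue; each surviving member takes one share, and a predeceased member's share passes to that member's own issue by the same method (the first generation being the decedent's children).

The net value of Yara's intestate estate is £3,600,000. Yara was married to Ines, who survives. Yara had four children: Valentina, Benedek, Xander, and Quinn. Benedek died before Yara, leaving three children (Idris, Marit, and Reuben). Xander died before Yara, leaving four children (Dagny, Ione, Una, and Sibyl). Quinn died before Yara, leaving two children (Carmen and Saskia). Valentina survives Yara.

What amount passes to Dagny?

Dagny receives £180,000.

The spouse counts as an additional share at the children's level, so there are 5 primary shares of £720,000. Ines takes one such share (£720,000).
The children's combined portion (£2,880,000) is divided into 4 shares of £720,000: Valentina takes £720,000; Benedek's £720,000 share passes to Benedek's issue; Xander's £720,000 share passes to Xander's issue; Quinn's £720,000 share passes to Quinn's issue.
Benedek's share (£720,000) is divided into 3 shares of £240,000: Idris, Marit, and Reuben each take £240,000.
Xander's share (£720,000) is divided into 4 shares of £180,000: Dagny, Ione, Una, and Sibyl each take £180,000.
Quinn's share (£720,000) is divided into 2 shares of £360,000: Carmen and Saskia each take £360,000.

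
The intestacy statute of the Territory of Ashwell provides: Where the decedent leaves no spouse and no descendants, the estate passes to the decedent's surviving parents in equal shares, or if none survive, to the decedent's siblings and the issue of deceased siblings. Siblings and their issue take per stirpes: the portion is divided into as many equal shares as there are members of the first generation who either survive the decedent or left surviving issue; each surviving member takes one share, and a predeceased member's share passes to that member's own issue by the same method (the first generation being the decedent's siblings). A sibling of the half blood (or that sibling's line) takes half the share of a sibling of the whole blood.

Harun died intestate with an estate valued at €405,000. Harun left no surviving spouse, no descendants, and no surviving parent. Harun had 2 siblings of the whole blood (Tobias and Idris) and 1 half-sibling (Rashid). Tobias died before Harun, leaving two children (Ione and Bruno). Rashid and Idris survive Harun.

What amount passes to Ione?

The entire €405,000 passes to the siblings and their issue.
Counting each half-blood sibling's line as half a unit, there are 5/2 units in €405,000, so one unit is €162,000. Whole-blood lines (Tobias and Idris) take €162,000 each; half-blood lines (Rashid) take €81,000 each.
Tobias's share (€162,000) is divided into 2 shares of €81,000: Ione and Bruno each take €81,000.

Ione receives €81,000.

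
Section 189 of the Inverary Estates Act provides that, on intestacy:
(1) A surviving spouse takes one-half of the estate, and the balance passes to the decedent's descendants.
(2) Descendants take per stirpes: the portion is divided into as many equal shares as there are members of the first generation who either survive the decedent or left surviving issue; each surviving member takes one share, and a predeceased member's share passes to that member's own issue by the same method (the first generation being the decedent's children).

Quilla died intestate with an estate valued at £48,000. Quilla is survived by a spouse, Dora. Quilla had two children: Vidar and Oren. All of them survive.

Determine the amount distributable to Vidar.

Dora takes one-half of £48,000 = £24,000. The remaining £24,000 passes to the descendants.
The descendants' portion (£24,000) is divided into 2 shares of £12,000: Vidar and Oren each take £12,000.

Vidar receives £12,000.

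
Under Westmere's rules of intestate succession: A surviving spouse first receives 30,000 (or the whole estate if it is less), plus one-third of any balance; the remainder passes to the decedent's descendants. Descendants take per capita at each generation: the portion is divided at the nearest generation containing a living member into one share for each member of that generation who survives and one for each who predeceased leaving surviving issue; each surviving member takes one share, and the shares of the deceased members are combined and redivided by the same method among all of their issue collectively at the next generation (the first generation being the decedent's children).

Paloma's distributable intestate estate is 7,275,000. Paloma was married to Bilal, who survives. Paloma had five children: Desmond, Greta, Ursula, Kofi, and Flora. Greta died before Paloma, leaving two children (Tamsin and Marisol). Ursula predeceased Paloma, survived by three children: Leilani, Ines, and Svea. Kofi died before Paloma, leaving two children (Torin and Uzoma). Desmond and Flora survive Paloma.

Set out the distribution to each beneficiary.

Bilal: 2,445,000; Desmond: 966,000; Tamsin: 414,000; Marisol: 414,000; Leilani: 414,000; Ines: 414,000; Svea: 414,000; Torin: 414,000; Uzoma: 414,000; Flora: 966,000

Bilal first takes 30,000, leaving a balance of 7,245,000. Bilal then takes one-third of the balance (2,415,000), for a total of 2,445,000. The remaining 4,830,000 passes to the descendants.
The descendants' portion (4,830,000) is divided at the children's generation into 5 shares of 966,000. Desmond and Flora each take 966,000. The 3 shares of the deceased (Greta, Ursula, and Kofi) are combined into a pool of 2,898,000.
That pool (2,898,000) is divided at the grandchildren's generation equally among Tamsin, Marisol, Leilani, Ines, Svea, Torin, and Uzoma: 414,000 each.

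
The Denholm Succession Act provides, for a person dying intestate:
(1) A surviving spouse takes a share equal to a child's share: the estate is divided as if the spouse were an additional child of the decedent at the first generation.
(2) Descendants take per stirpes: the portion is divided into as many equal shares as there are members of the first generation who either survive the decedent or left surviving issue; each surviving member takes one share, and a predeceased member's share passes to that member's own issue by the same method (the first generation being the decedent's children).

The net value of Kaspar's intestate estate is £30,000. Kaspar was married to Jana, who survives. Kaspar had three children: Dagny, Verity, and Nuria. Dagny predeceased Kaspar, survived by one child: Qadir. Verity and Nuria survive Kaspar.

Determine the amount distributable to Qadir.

Qadir receives £7,500.

The spouse counts as an additional share at the children's level, so there are 4 primary shares of £7,500. Jana takes one such share (£7,500).
The children's combined portion (£22,500) is divided into 3 shares of £7,500: Verity and Nuria each take £7,500; Dagny's £7,500 share passes to Dagny's issue.
Dagny's share (£7,500) passes entirely to Qadir.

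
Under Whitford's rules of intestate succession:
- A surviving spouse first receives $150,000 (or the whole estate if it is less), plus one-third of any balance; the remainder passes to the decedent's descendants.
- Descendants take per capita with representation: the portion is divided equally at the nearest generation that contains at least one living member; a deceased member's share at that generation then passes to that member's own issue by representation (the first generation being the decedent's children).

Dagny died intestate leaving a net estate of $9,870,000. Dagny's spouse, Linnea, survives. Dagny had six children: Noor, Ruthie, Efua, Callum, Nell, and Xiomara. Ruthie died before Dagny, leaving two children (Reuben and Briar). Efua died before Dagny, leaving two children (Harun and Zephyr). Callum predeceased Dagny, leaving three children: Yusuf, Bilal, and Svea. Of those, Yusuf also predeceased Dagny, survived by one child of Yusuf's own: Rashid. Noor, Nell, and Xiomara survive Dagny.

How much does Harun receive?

Linnea first takes $150,000, leaving a balance of $9,720,000. Linnea then takes one-third of the balance ($3,240,000), for a total of $3,390,000. The remaining $6,480,000 passes to the descendants.
The descendants' portion ($6,480,000) is divided into 6 shares of $1,080,000: Noor, Nell, and Xiomara each take $1,080,000; Ruthie's $1,080,000 share passes to Ruthie's issue; Efua's $1,080,000 share passes to Efua's issue; Callum's $1,080,000 share passes to Callum's issue.
Ruthie's share ($1,080,000) is divided into 2 shares of $540,000: Reuben and Briar each take $540,000.
Efua's share ($1,080,000) is divided into 2 shares of $540,000: Harun and Zephyr each take $540,000.
Callum's share ($1,080,000) is divided into 3 shares of $360,000: Bilal and Svea each take $360,000; Yusuf's $360,000 share passes to Yusuf's issue.
Yusuf's share ($360,000) passes entirely to Rashid.

Harun receives $540,000.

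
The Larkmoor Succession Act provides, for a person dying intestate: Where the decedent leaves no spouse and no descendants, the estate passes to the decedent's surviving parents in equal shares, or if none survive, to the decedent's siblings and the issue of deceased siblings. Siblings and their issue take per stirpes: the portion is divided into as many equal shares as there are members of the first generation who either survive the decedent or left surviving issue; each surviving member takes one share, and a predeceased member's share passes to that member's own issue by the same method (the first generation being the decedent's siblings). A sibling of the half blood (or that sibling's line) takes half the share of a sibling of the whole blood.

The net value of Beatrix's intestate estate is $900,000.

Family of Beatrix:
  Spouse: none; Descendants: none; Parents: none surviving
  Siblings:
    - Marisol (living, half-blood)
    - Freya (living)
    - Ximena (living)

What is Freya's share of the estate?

The entire $900,000 passes to the siblings and their issue.
Counting each half-blood sibling's line as half a unit, there are 5/2 units in $900,000, so one unit is $360,000. Whole-blood lines (Freya and Ximena) take $360,000 each; half-blood lines (Marisol) take $180,000 each.

Freya receives $360,000.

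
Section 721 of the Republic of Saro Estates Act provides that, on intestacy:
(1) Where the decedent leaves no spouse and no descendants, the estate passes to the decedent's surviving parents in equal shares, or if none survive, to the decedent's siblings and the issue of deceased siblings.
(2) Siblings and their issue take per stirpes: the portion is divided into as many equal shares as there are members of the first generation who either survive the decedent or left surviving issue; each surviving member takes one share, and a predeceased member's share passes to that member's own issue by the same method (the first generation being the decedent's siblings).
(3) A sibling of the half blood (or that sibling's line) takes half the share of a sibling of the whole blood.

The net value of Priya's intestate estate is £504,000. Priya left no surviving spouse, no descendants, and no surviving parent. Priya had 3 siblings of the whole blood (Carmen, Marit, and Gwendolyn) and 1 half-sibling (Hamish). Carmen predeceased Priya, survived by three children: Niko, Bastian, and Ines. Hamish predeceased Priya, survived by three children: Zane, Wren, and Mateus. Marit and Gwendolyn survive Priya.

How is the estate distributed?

Niko: £48,000; Bastian: £48,000; Ines: £48,000; Zane: £24,000; Wren: £24,000; Mateus: £24,000; Marit: £144,000; Gwendolyn: £144,000

The entire £504,000 passes to the siblings and their issue.
Counting each half-blood sibling's line as half a unit, there are 7/2 units in £504,000, so one unit is £144,000. Whole-blood lines (Carmen, Marit, and Gwendolyn) take £144,000 each; half-blood lines (Hamish) take £72,000 each.
Carmen's share (£144,000) is divided into 3 shares of £48,000: Niko, Bastian, and Ines each take £48,000.
Hamish's share (£72,000) is divided into 3 shares of £24,000: Zane, Wren, and Mateus each take £24,000.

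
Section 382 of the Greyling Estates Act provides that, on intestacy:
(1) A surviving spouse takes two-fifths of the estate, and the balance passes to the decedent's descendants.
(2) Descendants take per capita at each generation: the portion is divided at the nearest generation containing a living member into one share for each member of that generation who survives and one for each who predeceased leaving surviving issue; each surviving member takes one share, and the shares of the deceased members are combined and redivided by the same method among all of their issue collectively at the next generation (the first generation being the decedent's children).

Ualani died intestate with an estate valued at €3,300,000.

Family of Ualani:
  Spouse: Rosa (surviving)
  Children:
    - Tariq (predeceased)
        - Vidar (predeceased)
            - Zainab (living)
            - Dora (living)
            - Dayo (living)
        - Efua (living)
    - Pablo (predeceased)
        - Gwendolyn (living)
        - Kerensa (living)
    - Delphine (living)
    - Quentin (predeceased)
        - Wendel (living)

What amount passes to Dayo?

Rosa takes two-fifths of €3,300,000 = €1,320,000. The remaining €1,980,000 passes to the descendants.
The descendants' portion (€1,980,000) is divided at the children's generation into 4 shares of €495,000. Delphine takes €495,000. The 3 shares of the deceased (Tariq, Pablo, and Quentin) are combined into a pool of €1,485,000.
That pool (€1,485,000) is divided at the grandchildren's generation into 5 shares of €297,000. Efua, Gwendolyn, Kerensa, and Wendel each take €297,000. The remaining share for the deceased Vidar (€297,000) is carried to the next generation.
That pool (€297,000) is divided at the great-grandchildren's generation equally among Zainab, Dora, and Dayo: €99,000 each.

Dayo receives €99,000.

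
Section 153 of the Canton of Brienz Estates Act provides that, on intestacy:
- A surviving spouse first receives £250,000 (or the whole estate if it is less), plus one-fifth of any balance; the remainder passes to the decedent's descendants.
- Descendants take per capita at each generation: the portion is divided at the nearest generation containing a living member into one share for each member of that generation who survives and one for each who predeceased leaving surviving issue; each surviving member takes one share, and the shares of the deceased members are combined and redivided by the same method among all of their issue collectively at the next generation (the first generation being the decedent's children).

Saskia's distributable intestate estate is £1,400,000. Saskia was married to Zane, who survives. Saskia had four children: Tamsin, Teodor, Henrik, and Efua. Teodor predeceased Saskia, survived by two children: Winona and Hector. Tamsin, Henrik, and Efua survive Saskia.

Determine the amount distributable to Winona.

Winona receives £115,000.

Zane first takes £250,000, leaving a balance of £1,150,000. Zane then takes one-fifth of the balance (£230,000), for a total of £480,000. The remaining £920,000 passes to the descendants.
The descendants' portion (£920,000) is divided at the children's generation into 4 shares of £230,000. Tamsin, Henrik, and Efua each take £230,000. The remaining share for the deceased Teodor (£230,000) is carried to the next generation.
That pool (£230,000) is divided at the grandchildren's generation equally among Winona and Hector: £115,000 each.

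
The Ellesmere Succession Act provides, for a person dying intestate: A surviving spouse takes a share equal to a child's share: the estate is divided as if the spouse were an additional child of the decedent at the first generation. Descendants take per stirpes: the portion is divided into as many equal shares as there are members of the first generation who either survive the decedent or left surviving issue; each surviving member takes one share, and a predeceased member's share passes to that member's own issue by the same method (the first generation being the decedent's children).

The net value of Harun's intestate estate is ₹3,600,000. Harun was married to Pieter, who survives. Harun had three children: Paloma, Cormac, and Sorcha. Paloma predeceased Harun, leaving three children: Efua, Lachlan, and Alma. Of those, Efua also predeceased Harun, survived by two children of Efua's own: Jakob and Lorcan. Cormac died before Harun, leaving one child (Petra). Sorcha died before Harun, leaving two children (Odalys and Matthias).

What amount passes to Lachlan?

Lachlan receives ₹300,000.

The spouse counts as an additional share at the children's level, so there are 4 primary shares of ₹900,000. Pieter takes one such share (₹900,000).
The children's combined portion (₹2,700,000) is divided into 3 shares of ₹900,000: Paloma's ₹900,000 share passes to Paloma's issue; Cormac's ₹900,000 share passes to Cormac's issue; Sorcha's ₹900,000 share passes to Sorcha's issue.
Paloma's share (₹900,000) is divided into 3 shares of ₹300,000: Lachlan and Alma each take ₹300,000; Efua's ₹300,000 share passes to Efua's issue.
Efua's share (₹300,000) is divided into 2 shares of ₹150,000: Jakob and Lorcan each take ₹150,000.
Cormac's share (₹900,000) passes entirely to Petra.
Sorcha's share (₹900,000) is divided into 2 shares of ₹450,000: Odalys and Matthias each take ₹450,000.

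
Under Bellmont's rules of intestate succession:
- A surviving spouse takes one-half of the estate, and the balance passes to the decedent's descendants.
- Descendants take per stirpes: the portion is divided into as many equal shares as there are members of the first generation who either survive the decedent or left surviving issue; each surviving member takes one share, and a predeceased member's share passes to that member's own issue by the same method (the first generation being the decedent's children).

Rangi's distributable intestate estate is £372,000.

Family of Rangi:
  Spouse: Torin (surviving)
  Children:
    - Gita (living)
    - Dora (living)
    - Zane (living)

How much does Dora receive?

Torin takes one-half of £372,000 = £186,000. The remaining £186,000 passes to the descendants.
The descendants' portion (£186,000) is divided into 3 shares of £62,000: Gita, Dora, and Zane each take £62,000.

Dora receives £62,000.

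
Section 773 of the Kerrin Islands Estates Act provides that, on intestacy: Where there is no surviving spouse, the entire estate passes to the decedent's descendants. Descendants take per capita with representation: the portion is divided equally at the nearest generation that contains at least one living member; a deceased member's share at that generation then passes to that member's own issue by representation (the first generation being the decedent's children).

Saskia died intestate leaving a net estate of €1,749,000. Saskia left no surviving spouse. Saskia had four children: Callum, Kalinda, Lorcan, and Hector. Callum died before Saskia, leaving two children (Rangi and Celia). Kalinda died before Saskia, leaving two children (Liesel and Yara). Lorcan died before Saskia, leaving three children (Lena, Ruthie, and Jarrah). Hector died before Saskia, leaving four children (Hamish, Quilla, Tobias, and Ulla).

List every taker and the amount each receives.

The entire €1,749,000 passes to the descendants.
No child survives, so the initial division is made at the grandchildren's generation.
That amount (€1,749,000) is divided into 11 shares of €159,000: Rangi, Celia, Liesel, Yara, Lena, Ruthie, Jarrah, Hamish, Quilla, Tobias, and Ulla each take €159,000.

Rangi: €159,000; Celia: €159,000; Liesel: €159,000; Yara: €159,000; Lena: €159,000; Ruthie: €159,000; Jarrah: €159,000; Hamish: €159,000; Quilla: €159,000; Tobias: €159,000; Ulla: €159,000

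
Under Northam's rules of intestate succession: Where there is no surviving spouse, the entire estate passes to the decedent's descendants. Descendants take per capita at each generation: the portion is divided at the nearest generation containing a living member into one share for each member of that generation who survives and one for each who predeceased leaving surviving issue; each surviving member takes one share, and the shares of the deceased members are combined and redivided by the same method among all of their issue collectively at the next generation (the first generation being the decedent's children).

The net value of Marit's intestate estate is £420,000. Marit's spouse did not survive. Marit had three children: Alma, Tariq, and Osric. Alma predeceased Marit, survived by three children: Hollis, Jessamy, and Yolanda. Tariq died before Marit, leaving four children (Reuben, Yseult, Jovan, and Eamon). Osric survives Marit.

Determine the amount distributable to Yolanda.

Yolanda receives £40,000.

The entire £420,000 passes to the descendants.
That amount (£420,000) is divided at the children's generation into 3 shares of £140,000. Osric takes £140,000. The 2 shares of the deceased (Alma and Tariq) are combined into a pool of £280,000.
That pool (£280,000) is divided at the grandchildren's generation equally among Hollis, Jessamy, Yolanda, Reuben, Yseult, Jovan, and Eamon: £40,000 each.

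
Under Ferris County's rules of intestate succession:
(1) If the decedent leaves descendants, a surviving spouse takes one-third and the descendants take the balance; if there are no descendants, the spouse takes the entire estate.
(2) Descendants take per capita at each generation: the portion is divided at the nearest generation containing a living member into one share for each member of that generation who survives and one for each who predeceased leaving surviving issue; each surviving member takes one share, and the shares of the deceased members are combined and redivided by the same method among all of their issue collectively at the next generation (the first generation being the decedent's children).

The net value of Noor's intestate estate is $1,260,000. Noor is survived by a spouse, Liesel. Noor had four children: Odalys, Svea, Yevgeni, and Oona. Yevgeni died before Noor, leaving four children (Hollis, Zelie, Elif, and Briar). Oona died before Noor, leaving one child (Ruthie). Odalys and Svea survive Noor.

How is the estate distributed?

Liesel takes one-third of $1,260,000 = $420,000. The remaining $840,000 passes to the descendants.
The descendants' portion ($840,000) is divided at the children's generation into 4 shares of $210,000. Odalys and Svea each take $210,000. The 2 shares of the deceased (Yevgeni and Oona) are combined into a pool of $420,000.
That pool ($420,000) is divided at the grandchildren's generation equally among Hollis, Zelie, Elif, Briar, and Ruthie: $84,000 each.

Liesel: $420,000; Odalys: $210,000; Svea: $210,000; Hollis: $84,000; Zelie: $84,000; Elif: $84,000; Briar: $84,000; Ruthie: $84,000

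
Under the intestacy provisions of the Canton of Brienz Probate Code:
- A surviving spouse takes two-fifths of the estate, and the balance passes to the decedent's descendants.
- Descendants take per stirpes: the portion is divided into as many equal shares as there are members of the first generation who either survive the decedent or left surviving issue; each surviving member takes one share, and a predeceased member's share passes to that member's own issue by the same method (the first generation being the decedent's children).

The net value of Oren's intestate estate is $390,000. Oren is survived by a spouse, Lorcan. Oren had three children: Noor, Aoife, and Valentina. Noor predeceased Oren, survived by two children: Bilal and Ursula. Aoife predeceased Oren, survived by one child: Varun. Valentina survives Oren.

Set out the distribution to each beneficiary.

Lorcan: $156,000; Bilal: $39,000; Ursula: $39,000; Varun: $78,000; Valentina: $78,000

Lorcan takes two-fifths of $390,000 = $156,000. The remaining $234,000 passes to the descendants.
The descendants' portion ($234,000) is divided into 3 shares of $78,000: Valentina takes $78,000; Noor's $78,000 share passes to Noor's issue; Aoife's $78,000 share passes to Aoife's issue.
Noor's share ($78,000) is divided into 2 shares of $39,000: Bilal and Ursula each take $39,000.
Aoife's share ($78,000) passes entirely to Varun.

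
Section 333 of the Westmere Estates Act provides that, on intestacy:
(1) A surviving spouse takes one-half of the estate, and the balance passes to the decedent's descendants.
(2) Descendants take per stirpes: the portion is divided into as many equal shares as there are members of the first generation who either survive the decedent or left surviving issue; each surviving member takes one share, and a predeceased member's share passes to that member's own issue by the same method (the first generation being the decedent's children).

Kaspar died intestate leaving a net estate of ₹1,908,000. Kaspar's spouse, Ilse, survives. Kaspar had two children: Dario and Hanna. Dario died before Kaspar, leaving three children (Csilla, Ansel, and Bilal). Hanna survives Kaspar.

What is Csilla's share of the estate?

Csilla receives ₹159,000.

Ilse takes one-half of ₹1,908,000 = ₹954,000. The remaining ₹954,000 passes to the descendants.
The descendants' portion (₹954,000) is divided into 2 shares of ₹477,000: Hanna takes ₹477,000; Dario's ₹477,000 share passes to Dario's issue.
Dario's share (₹477,000) is divided into 3 shares of ₹159,000: Csilla, Ansel, and Bilal each take ₹159,000.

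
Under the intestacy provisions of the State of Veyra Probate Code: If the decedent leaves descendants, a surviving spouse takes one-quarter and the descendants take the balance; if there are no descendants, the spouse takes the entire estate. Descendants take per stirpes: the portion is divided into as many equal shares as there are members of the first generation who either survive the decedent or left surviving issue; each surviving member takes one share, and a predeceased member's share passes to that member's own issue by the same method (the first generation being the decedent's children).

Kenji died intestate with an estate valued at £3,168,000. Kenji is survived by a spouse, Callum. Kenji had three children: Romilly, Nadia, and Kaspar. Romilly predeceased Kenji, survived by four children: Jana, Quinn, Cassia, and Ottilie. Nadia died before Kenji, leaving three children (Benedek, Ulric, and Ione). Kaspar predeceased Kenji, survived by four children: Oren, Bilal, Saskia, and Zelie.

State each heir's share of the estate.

Callum takes one-quarter of £3,168,000 = £792,000. The remaining £2,376,000 passes to the descendants.
The descendants' portion (£2,376,000) is divided into 3 shares of £792,000: Romilly's £792,000 share passes to Romilly's issue; Nadia's £792,000 share passes to Nadia's issue; Kaspar's £792,000 share passes to Kaspar's issue.
Romilly's share (£792,000) is divided into 4 shares of £198,000: Jana, Quinn, Cassia, and Ottilie each take £198,000.
Nadia's share (£792,000) is divided into 3 shares of £264,000: Benedek, Ulric, and Ione each take £264,000.
Kaspar's share (£792,000) is divided into 4 shares of £198,000: Oren, Bilal, Saskia, and Zelie each take £198,000.

Callum: £792,000; Jana: £198,000; Quinn: £198,000; Cassia: £198,000; Ottilie: £198,000; Benedek: £264,000; Ulric: £264,000; Ione: £264,000; Oren: £198,000; Bilal: £198,000; Saskia: £198,000; Zelie: £198,000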